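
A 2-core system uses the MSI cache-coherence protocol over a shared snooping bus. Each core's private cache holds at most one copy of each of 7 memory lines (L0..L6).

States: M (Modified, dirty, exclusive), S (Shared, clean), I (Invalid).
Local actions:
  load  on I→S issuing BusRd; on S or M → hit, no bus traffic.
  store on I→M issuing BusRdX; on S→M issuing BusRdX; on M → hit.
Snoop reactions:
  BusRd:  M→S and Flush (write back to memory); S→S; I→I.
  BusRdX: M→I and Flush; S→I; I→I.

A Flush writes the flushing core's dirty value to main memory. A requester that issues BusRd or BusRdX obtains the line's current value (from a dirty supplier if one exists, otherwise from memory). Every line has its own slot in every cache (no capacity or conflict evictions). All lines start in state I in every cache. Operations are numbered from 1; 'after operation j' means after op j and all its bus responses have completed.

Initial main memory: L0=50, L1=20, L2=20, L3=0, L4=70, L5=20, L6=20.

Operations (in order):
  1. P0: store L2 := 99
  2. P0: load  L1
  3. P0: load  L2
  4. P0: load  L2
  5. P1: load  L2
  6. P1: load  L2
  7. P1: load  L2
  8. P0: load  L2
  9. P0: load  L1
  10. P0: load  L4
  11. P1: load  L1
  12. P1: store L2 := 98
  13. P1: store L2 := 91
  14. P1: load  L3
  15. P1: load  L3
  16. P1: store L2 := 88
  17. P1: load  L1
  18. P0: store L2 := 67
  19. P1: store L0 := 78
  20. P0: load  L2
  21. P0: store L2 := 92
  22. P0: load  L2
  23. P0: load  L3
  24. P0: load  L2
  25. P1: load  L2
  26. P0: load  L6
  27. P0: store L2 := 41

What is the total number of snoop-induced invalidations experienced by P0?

1. P0: store L2 := 99  bus=[BusRdX]  L2: P0=M P1=I  mem[L2]=20
2. P0: load  L1  bus=[BusRd]  L1: P0=S P1=I  mem[L1]=20
3. P0: load  L2  bus=[-]  L2: P0=M P1=I  mem[L2]=20
4. P0: load  L2  bus=[-]  L2: P0=M P1=I  mem[L2]=20
5. P1: load  L2  bus=[BusRd,Flush]  L2: P0=S P1=S  mem[L2]=99
6. P1: load  L2  bus=[-]  L2: P0=S P1=S  mem[L2]=99
7. P1: load  L2  bus=[-]  L2: P0=S P1=S  mem[L2]=99
8. P0: load  L2  bus=[-]  L2: P0=S P1=S  mem[L2]=99
9. P0: load  L1  bus=[-]  L1: P0=S P1=I  mem[L1]=20
10. P0: load  L4  bus=[BusRd]  L4: P0=S P1=I  mem[L4]=70
11. P1: load  L1  bus=[BusRd]  L1: P0=S P1=S  mem[L1]=20
12. P1: store L2 := 98  bus=[BusRdX]  L2: P0=I P1=M  mem[L2]=99
13. P1: store L2 := 91  bus=[-]  L2: P0=I P1=M  mem[L2]=99
14. P1: load  L3  bus=[BusRd]  L3: P0=I P1=S  mem[L3]=0
15. P1: load  L3  bus=[-]  L3: P0=I P1=S  mem[L3]=0
16. P1: store L2 := 88  bus=[-]  L2: P0=I P1=M  mem[L2]=99
17. P1: load  L1  bus=[-]  L1: P0=S P1=S  mem[L1]=20
18. P0: store L2 := 67  bus=[BusRdX,Flush]  L2: P0=M P1=I  mem[L2]=88
19. P1: store L0 := 78  bus=[BusRdX]  L0: P0=I P1=M  mem[L0]=50
20. P0: load  L2  bus=[-]  L2: P0=M P1=I  mem[L2]=88
21. P0: store L2 := 92  bus=[-]  L2: P0=M P1=I  mem[L2]=88
22. P0: load  L2  bus=[-]  L2: P0=M P1=I  mem[L2]=88
23. P0: load  L3  bus=[BusRd]  L3: P0=S P1=S  mem[L3]=0
24. P0: load  L2  bus=[-]  L2: P0=M P1=I  mem[L2]=88
25. P1: load  L2  bus=[BusRd,Flush]  L2: P0=S P1=S  mem[L2]=92
26. P0: load  L6  bus=[BusRd]  L6: P0=S P1=I  mem[L6]=20
27. P0: store L2 := 41  bus=[BusRdX]  L2: P0=M P1=I  mem[L2]=92

invalidations = 1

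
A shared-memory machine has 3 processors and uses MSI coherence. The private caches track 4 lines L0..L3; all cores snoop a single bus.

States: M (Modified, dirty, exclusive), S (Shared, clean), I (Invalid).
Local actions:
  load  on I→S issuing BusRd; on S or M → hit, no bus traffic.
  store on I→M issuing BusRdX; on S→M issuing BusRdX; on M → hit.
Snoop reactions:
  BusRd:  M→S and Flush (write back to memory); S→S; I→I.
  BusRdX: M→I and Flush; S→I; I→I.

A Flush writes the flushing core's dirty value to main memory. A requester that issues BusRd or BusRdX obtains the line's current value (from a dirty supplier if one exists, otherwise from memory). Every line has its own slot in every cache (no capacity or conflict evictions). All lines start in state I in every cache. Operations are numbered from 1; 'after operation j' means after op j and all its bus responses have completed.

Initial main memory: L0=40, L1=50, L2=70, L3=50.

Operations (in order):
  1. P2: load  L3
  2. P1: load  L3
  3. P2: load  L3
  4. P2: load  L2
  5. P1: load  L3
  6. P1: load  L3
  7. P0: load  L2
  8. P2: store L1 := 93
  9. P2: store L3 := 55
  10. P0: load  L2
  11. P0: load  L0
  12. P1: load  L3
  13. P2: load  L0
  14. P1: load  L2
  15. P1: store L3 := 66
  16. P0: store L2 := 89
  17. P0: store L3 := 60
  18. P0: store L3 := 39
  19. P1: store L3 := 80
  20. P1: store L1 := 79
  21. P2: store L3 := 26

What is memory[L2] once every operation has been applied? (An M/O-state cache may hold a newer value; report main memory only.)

memory[L2] = 70

1. P2: load  L3  bus=[BusRd]  L3: P0=I P1=I P2=S  mem[L3]=50
2. P1: load  L3  bus=[BusRd]  L3: P0=I P1=S P2=S  mem[L3]=50
3. P2: load  L3  bus=[-]  L3: P0=I P1=S P2=S  mem[L3]=50
4. P2: load  L2  bus=[BusRd]  L2: P0=I P1=I P2=S  mem[L2]=70
5. P1: load  L3  bus=[-]  L3: P0=I P1=S P2=S  mem[L3]=50
6. P1: load  L3  bus=[-]  L3: P0=I P1=S P2=S  mem[L3]=50
7. P0: load  L2  bus=[BusRd]  L2: P0=S P1=I P2=S  mem[L2]=70
8. P2: store L1 := 93  bus=[BusRdX]  L1: P0=I P1=I P2=M  mem[L1]=50
9. P2: store L3 := 55  bus=[BusRdX]  L3: P0=I P1=I P2=M  mem[L3]=50
10. P0: load  L2  bus=[-]  L2: P0=S P1=I P2=S  mem[L2]=70
11. P0: load  L0  bus=[BusRd]  L0: P0=S P1=I P2=I  mem[L0]=40
12. P1: load  L3  bus=[BusRd,Flush]  L3: P0=I P1=S P2=S  mem[L3]=55
13. P2: load  L0  bus=[BusRd]  L0: P0=S P1=I P2=S  mem[L0]=40
14. P1: load  L2  bus=[BusRd]  L2: P0=S P1=S P2=S  mem[L2]=70
15. P1: store L3 := 66  bus=[BusRdX]  L3: P0=I P1=M P2=I  mem[L3]=55
16. P0: store L2 := 89  bus=[BusRdX]  L2: P0=M P1=I P2=I  mem[L2]=70
17. P0: store L3 := 60  bus=[BusRdX,Flush]  L3: P0=M P1=I P2=I  mem[L3]=66
18. P0: store L3 := 39  bus=[-]  L3: P0=M P1=I P2=I  mem[L3]=66
19. P1: store L3 := 80  bus=[BusRdX,Flush]  L3: P0=I P1=M P2=I  mem[L3]=39
20. P1: store L1 := 79  bus=[BusRdX,Flush]  L1: P0=I P1=M P2=I  mem[L1]=93
21. P2: store L3 := 26  bus=[BusRdX,Flush]  L3: P0=I P1=I P2=M  mem[L3]=80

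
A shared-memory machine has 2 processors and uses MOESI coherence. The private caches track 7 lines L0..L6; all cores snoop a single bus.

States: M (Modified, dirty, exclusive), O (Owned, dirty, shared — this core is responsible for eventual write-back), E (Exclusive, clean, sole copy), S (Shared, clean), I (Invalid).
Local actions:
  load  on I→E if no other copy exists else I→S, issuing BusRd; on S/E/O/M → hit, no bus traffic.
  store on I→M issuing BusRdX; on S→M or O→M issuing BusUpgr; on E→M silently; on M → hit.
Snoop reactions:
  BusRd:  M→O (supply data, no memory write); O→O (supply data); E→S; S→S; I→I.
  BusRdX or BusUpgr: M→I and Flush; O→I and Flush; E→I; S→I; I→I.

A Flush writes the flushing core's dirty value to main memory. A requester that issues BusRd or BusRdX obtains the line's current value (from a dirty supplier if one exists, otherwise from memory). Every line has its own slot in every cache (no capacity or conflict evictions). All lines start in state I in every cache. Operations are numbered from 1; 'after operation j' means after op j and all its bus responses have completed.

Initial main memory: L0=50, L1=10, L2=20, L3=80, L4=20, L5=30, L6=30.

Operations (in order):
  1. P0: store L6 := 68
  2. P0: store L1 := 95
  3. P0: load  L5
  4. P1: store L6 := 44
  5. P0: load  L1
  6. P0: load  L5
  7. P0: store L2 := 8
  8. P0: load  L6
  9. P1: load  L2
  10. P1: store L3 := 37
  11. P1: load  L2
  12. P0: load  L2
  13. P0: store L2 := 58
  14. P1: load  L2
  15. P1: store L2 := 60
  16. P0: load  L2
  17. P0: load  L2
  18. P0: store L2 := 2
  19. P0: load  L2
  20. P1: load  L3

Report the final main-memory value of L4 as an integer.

memory[L4] = 20

  op1 P0: store L6 := 68 → M/I on L6; bus BusRdX; mem=30
  op2 P0: store L1 := 95 → M/I on L1; bus BusRdX; mem=10
  op3 P0: load  L5 → E/I on L5; bus BusRd; mem=30
  op4 P1: store L6 := 44 → I/M on L6; bus BusRdX Flush; mem=68
  op5 P0: load  L1 → M/I on L1; bus (none); mem=10
  op6 P0: load  L5 → E/I on L5; bus (none); mem=30
  op7 P0: store L2 := 8 → M/I on L2; bus BusRdX; mem=20
  op8 P0: load  L6 → S/O on L6; bus BusRd; mem=68
  op9 P1: load  L2 → O/S on L2; bus BusRd; mem=20
  op10 P1: store L3 := 37 → I/M on L3; bus BusRdX; mem=80
  op11 P1: load  L2 → O/S on L2; bus (none); mem=20
  op12 P0: load  L2 → O/S on L2; bus (none); mem=20
  op13 P0: store L2 := 58 → M/I on L2; bus BusUpgr; mem=20
  op14 P1: load  L2 → O/S on L2; bus BusRd; mem=20
  op15 P1: store L2 := 60 → I/M on L2; bus BusUpgr Flush; mem=58
  op16 P0: load  L2 → S/O on L2; bus BusRd; mem=58
  op17 P0: load  L2 → S/O on L2; bus (none); mem=58
  op18 P0: store L2 := 2 → M/I on L2; bus BusUpgr Flush; mem=60
  op19 P0: load  L2 → M/I on L2; bus (none); mem=60
  op20 P1: load  L3 → I/M on L3; bus (none); mem=80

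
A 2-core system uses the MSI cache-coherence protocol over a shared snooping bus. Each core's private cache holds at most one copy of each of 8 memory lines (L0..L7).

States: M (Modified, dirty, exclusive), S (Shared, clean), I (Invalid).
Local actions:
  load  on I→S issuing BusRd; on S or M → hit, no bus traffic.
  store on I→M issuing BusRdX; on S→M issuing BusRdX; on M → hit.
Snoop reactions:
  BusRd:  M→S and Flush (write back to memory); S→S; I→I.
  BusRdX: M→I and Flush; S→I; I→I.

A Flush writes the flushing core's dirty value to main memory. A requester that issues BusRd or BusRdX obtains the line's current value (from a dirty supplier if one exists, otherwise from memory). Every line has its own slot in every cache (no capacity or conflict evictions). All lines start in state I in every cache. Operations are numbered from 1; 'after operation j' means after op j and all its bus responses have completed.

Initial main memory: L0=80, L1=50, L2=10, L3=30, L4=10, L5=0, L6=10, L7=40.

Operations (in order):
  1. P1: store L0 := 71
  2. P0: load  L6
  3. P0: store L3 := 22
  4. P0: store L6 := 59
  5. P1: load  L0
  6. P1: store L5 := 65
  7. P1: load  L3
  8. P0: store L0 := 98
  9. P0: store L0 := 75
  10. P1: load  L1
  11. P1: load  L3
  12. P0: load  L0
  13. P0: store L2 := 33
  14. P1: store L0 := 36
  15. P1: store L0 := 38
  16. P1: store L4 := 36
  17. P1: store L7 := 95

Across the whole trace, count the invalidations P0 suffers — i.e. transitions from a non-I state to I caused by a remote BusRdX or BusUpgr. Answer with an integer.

1. P1: store L0 := 71  bus=[BusRdX]  L0: P0=I P1=M  mem[L0]=80
2. P0: load  L6  bus=[BusRd]  L6: P0=S P1=I  mem[L6]=10
3. P0: store L3 := 22  bus=[BusRdX]  L3: P0=M P1=I  mem[L3]=30
4. P0: store L6 := 59  bus=[BusRdX]  L6: P0=M P1=I  mem[L6]=10
5. P1: load  L0  bus=[-]  L0: P0=I P1=M  mem[L0]=80
6. P1: store L5 := 65  bus=[BusRdX]  L5: P0=I P1=M  mem[L5]=0
7. P1: load  L3  bus=[BusRd,Flush]  L3: P0=S P1=S  mem[L3]=22
8. P0: store L0 := 98  bus=[BusRdX,Flush]  L0: P0=M P1=I  mem[L0]=71
9. P0: store L0 := 75  bus=[-]  L0: P0=M P1=I  mem[L0]=71
10. P1: load  L1  bus=[BusRd]  L1: P0=I P1=S  mem[L1]=50
11. P1: load  L3  bus=[-]  L3: P0=S P1=S  mem[L3]=22
12. P0: load  L0  bus=[-]  L0: P0=M P1=I  mem[L0]=71
13. P0: store L2 := 33  bus=[BusRdX]  L2: P0=M P1=I  mem[L2]=10
14. P1: store L0 := 36  bus=[BusRdX,Flush]  L0: P0=I P1=M  mem[L0]=75
15. P1: store L0 := 38  bus=[-]  L0: P0=I P1=M  mem[L0]=75
16. P1: store L4 := 36  bus=[BusRdX]  L4: P0=I P1=M  mem[L4]=10
17. P1: store L7 := 95  bus=[BusRdX]  L7: P0=I P1=M  mem[L7]=40

invalidations = 1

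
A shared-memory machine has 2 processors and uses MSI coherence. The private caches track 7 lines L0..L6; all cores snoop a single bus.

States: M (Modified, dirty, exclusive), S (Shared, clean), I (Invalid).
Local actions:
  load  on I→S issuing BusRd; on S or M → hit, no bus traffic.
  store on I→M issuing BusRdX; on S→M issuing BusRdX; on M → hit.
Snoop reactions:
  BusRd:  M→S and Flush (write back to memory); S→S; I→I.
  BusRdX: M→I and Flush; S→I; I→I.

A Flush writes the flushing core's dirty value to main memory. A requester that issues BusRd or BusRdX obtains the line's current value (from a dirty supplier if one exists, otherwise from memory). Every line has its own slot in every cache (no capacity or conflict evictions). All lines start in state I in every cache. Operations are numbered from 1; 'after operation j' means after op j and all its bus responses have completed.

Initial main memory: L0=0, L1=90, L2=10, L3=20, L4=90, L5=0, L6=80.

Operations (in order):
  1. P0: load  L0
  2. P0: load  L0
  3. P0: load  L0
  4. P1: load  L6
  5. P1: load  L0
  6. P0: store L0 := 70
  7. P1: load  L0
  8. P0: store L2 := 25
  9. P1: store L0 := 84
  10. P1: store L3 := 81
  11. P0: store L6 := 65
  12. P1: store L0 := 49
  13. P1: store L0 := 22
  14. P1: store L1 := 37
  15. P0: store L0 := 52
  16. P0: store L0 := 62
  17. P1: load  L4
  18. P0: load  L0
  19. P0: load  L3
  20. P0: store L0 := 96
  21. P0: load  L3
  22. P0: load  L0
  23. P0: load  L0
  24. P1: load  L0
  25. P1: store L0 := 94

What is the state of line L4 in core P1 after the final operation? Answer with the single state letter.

[1] P0: load  L0 | P0:S(0), P1:I | bus: BusRd
[2] P0: load  L0 | P0:S(0), P1:I | bus: none
[3] P0: load  L0 | P0:S(0), P1:I | bus: none
[4] P1: load  L6 | P0:I, P1:S(80) | bus: BusRd
[5] P1: load  L0 | P0:S(0), P1:S(0) | bus: BusRd
[6] P0: store L0 := 70 | P0:M(70), P1:I | bus: BusRdX
[7] P1: load  L0 | P0:S(70), P1:S(70) | bus: BusRd,Flush
[8] P0: store L2 := 25 | P0:M(25), P1:I | bus: BusRdX
[9] P1: store L0 := 84 | P0:I, P1:M(84) | bus: BusRdX
[10] P1: store L3 := 81 | P0:I, P1:M(81) | bus: BusRdX
[11] P0: store L6 := 65 | P0:M(65), P1:I | bus: BusRdX
[12] P1: store L0 := 49 | P0:I, P1:M(49) | bus: none
[13] P1: store L0 := 22 | P0:I, P1:M(22) | bus: none
[14] P1: store L1 := 37 | P0:I, P1:M(37) | bus: BusRdX
[15] P0: store L0 := 52 | P0:M(52), P1:I | bus: BusRdX,Flush
[16] P0: store L0 := 62 | P0:M(62), P1:I | bus: none
[17] P1: load  L4 | P0:I, P1:S(90) | bus: BusRd
[18] P0: load  L0 | P0:M(62), P1:I | bus: none
[19] P0: load  L3 | P0:S(81), P1:S(81) | bus: BusRd,Flush
[20] P0: store L0 := 96 | P0:M(96), P1:I | bus: none
[21] P0: load  L3 | P0:S(81), P1:S(81) | bus: none
[22] P0: load  L0 | P0:M(96), P1:I | bus: none
[23] P0: load  L0 | P0:M(96), P1:I | bus: none
[24] P1: load  L0 | P0:S(96), P1:S(96) | bus: BusRd,Flush
[25] P1: store L0 := 94 | P0:I, P1:M(94) | bus: BusRdX

state = S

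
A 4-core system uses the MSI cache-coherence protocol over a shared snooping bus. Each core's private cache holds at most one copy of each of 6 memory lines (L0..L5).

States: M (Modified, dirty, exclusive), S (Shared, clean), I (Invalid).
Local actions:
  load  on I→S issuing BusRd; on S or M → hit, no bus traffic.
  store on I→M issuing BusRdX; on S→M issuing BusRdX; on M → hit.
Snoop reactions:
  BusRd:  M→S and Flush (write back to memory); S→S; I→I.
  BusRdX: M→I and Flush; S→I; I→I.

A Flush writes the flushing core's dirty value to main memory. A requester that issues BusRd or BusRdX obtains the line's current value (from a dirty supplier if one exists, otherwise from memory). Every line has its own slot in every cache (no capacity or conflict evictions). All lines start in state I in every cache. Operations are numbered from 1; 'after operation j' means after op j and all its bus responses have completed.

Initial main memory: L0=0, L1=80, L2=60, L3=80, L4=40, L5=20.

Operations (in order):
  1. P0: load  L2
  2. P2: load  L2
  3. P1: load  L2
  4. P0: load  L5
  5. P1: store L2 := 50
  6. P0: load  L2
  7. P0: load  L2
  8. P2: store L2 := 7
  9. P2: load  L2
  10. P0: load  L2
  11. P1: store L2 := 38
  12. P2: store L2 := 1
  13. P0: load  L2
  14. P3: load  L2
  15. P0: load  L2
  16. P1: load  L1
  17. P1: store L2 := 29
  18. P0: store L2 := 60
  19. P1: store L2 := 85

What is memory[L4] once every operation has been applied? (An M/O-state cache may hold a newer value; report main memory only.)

memory[L4] = 40

step 1: P0: load  L2  ⟶  SIII  (L2)  txn=BusRd  M[L2]=60
step 2: P2: load  L2  ⟶  SISI  (L2)  txn=BusRd  M[L2]=60
step 3: P1: load  L2  ⟶  SSSI  (L2)  txn=BusRd  M[L2]=60
step 4: P0: load  L5  ⟶  SIII  (L5)  txn=BusRd  M[L5]=20
step 5: P1: store L2 := 50  ⟶  IMII  (L2)  txn=BusRdX  M[L2]=60
step 6: P0: load  L2  ⟶  SSII  (L2)  txn=BusRd+Flush  M[L2]=50
step 7: P0: load  L2  ⟶  SSII  (L2)  txn=∅  M[L2]=50
step 8: P2: store L2 := 7  ⟶  IIMI  (L2)  txn=BusRdX  M[L2]=50
step 9: P2: load  L2  ⟶  IIMI  (L2)  txn=∅  M[L2]=50
step 10: P0: load  L2  ⟶  SISI  (L2)  txn=BusRd+Flush  M[L2]=7
step 11: P1: store L2 := 38  ⟶  IMII  (L2)  txn=BusRdX  M[L2]=7
step 12: P2: store L2 := 1  ⟶  IIMI  (L2)  txn=BusRdX+Flush  M[L2]=38
step 13: P0: load  L2  ⟶  SISI  (L2)  txn=BusRd+Flush  M[L2]=1
step 14: P3: load  L2  ⟶  SISS  (L2)  txn=BusRd  M[L2]=1
step 15: P0: load  L2  ⟶  SISS  (L2)  txn=∅  M[L2]=1
step 16: P1: load  L1  ⟶  ISII  (L1)  txn=BusRd  M[L1]=80
step 17: P1: store L2 := 29  ⟶  IMII  (L2)  txn=BusRdX  M[L2]=1
step 18: P0: store L2 := 60  ⟶  MIII  (L2)  txn=BusRdX+Flush  M[L2]=29
step 19: P1: store L2 := 85  ⟶  IMII  (L2)  txn=BusRdX+Flush  M[L2]=60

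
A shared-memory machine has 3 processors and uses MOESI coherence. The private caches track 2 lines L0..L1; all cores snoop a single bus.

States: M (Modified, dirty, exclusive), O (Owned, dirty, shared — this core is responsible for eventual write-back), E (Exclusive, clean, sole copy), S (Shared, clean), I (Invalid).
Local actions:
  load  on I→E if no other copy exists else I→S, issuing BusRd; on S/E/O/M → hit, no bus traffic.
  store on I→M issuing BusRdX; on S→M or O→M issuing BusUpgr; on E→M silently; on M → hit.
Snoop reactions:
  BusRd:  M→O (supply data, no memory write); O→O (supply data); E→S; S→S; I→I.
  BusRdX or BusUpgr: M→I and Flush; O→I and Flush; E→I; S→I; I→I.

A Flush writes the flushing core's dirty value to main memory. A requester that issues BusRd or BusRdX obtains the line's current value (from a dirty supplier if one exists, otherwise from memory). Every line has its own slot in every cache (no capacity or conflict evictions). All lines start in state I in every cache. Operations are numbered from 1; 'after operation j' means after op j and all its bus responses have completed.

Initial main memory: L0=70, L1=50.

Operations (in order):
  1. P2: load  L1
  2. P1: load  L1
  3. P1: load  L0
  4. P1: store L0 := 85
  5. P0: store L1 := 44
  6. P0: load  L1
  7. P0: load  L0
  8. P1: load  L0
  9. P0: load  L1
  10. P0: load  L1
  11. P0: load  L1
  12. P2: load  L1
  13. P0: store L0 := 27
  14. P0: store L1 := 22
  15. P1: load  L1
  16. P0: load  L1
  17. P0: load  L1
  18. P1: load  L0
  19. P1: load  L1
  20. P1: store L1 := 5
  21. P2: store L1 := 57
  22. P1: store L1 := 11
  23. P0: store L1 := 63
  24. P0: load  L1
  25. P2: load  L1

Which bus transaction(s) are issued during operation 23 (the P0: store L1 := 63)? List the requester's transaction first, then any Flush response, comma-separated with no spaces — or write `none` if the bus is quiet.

[1] P2: load  L1 | P0:I, P1:I, P2:E(50) | bus: BusRd
[2] P1: load  L1 | P0:I, P1:S(50), P2:S(50) | bus: BusRd
[3] P1: load  L0 | P0:I, P1:E(70), P2:I | bus: BusRd
[4] P1: store L0 := 85 | P0:I, P1:M(85), P2:I | bus: none
[5] P0: store L1 := 44 | P0:M(44), P1:I, P2:I | bus: BusRdX
[6] P0: load  L1 | P0:M(44), P1:I, P2:I | bus: none
[7] P0: load  L0 | P0:S(85), P1:O(85), P2:I | bus: BusRd
[8] P1: load  L0 | P0:S(85), P1:O(85), P2:I | bus: none
[9] P0: load  L1 | P0:M(44), P1:I, P2:I | bus: none
[10] P0: load  L1 | P0:M(44), P1:I, P2:I | bus: none
[11] P0: load  L1 | P0:M(44), P1:I, P2:I | bus: none
[12] P2: load  L1 | P0:O(44), P1:I, P2:S(44) | bus: BusRd
[13] P0: store L0 := 27 | P0:M(27), P1:I, P2:I | bus: BusUpgr,Flush
[14] P0: store L1 := 22 | P0:M(22), P1:I, P2:I | bus: BusUpgr
[15] P1: load  L1 | P0:O(22), P1:S(22), P2:I | bus: BusRd
[16] P0: load  L1 | P0:O(22), P1:S(22), P2:I | bus: none
[17] P0: load  L1 | P0:O(22), P1:S(22), P2:I | bus: none
[18] P1: load  L0 | P0:O(27), P1:S(27), P2:I | bus: BusRd
[19] P1: load  L1 | P0:O(22), P1:S(22), P2:I | bus: none
[20] P1: store L1 := 5 | P0:I, P1:M(5), P2:I | bus: BusUpgr,Flush
[21] P2: store L1 := 57 | P0:I, P1:I, P2:M(57) | bus: BusRdX,Flush
[22] P1: store L1 := 11 | P0:I, P1:M(11), P2:I | bus: BusRdX,Flush
[23] P0: store L1 := 63 | P0:M(63), P1:I, P2:I | bus: BusRdX,Flush
[24] P0: load  L1 | P0:M(63), P1:I, P2:I | bus: none
[25] P2: load  L1 | P0:O(63), P1:I, P2:S(63) | bus: BusRd

bus = BusRdX,Flush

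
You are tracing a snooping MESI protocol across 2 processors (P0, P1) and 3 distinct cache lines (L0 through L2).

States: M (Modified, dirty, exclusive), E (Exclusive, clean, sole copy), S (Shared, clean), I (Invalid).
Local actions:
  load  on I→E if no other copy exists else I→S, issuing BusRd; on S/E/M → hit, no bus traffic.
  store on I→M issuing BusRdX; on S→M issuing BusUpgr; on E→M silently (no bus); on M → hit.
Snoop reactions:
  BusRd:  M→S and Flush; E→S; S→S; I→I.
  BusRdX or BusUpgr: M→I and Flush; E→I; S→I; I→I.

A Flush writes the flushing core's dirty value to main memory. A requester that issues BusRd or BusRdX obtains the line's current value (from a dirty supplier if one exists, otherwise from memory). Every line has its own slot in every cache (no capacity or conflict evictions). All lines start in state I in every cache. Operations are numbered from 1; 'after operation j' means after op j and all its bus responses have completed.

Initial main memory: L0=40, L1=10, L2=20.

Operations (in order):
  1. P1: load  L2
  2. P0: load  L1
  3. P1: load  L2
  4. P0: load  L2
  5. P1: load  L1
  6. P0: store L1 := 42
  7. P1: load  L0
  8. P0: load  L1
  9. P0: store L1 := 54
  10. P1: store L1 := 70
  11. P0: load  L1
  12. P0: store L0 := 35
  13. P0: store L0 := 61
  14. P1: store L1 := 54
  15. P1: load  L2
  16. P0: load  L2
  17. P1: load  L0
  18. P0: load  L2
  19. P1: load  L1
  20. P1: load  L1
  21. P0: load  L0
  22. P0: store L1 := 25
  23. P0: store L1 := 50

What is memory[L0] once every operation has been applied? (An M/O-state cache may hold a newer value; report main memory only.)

memory[L0] = 61

[1] P1: load  L2 | P0:I, P1:E(20) | bus: BusRd
[2] P0: load  L1 | P0:E(10), P1:I | bus: BusRd
[3] P1: load  L2 | P0:I, P1:E(20) | bus: none
[4] P0: load  L2 | P0:S(20), P1:S(20) | bus: BusRd
[5] P1: load  L1 | P0:S(10), P1:S(10) | bus: BusRd
[6] P0: store L1 := 42 | P0:M(42), P1:I | bus: BusUpgr
[7] P1: load  L0 | P0:I, P1:E(40) | bus: BusRd
[8] P0: load  L1 | P0:M(42), P1:I | bus: none
[9] P0: store L1 := 54 | P0:M(54), P1:I | bus: none
[10] P1: store L1 := 70 | P0:I, P1:M(70) | bus: BusRdX,Flush
[11] P0: load  L1 | P0:S(70), P1:S(70) | bus: BusRd,Flush
[12] P0: store L0 := 35 | P0:M(35), P1:I | bus: BusRdX
[13] P0: store L0 := 61 | P0:M(61), P1:I | bus: none
[14] P1: store L1 := 54 | P0:I, P1:M(54) | bus: BusUpgr
[15] P1: load  L2 | P0:S(20), P1:S(20) | bus: none
[16] P0: load  L2 | P0:S(20), P1:S(20) | bus: none
[17] P1: load  L0 | P0:S(61), P1:S(61) | bus: BusRd,Flush
[18] P0: load  L2 | P0:S(20), P1:S(20) | bus: none
[19] P1: load  L1 | P0:I, P1:M(54) | bus: none
[20] P1: load  L1 | P0:I, P1:M(54) | bus: none
[21] P0: load  L0 | P0:S(61), P1:S(61) | bus: none
[22] P0: store L1 := 25 | P0:M(25), P1:I | bus: BusRdX,Flush
[23] P0: store L1 := 50 | P0:M(50), P1:I | bus: none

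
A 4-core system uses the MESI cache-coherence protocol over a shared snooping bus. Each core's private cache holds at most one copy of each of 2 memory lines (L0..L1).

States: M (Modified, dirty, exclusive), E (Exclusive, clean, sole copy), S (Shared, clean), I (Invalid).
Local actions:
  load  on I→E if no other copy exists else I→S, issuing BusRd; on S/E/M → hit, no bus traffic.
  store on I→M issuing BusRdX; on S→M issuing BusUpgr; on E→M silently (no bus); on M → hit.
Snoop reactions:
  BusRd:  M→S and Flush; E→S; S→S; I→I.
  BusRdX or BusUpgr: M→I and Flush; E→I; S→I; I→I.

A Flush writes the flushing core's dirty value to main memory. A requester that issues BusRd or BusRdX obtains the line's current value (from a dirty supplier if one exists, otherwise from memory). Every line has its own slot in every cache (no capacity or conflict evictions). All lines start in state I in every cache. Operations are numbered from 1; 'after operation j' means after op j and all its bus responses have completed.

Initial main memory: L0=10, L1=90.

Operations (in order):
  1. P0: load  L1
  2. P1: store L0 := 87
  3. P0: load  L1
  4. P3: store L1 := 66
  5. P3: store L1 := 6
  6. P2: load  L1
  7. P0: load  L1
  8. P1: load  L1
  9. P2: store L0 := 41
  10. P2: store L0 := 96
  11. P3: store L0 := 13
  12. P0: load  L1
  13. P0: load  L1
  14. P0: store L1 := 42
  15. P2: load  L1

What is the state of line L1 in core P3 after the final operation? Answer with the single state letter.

state = I

[1] P0: load  L1 | P0:E(90), P1:I, P2:I, P3:I | bus: BusRd
[2] P1: store L0 := 87 | P0:I, P1:M(87), P2:I, P3:I | bus: BusRdX
[3] P0: load  L1 | P0:E(90), P1:I, P2:I, P3:I | bus: none
[4] P3: store L1 := 66 | P0:I, P1:I, P2:I, P3:M(66) | bus: BusRdX
[5] P3: store L1 := 6 | P0:I, P1:I, P2:I, P3:M(6) | bus: none
[6] P2: load  L1 | P0:I, P1:I, P2:S(6), P3:S(6) | bus: BusRd,Flush
[7] P0: load  L1 | P0:S(6), P1:I, P2:S(6), P3:S(6) | bus: BusRd
[8] P1: load  L1 | P0:S(6), P1:S(6), P2:S(6), P3:S(6) | bus: BusRd
[9] P2: store L0 := 41 | P0:I, P1:I, P2:M(41), P3:I | bus: BusRdX,Flush
[10] P2: store L0 := 96 | P0:I, P1:I, P2:M(96), P3:I | bus: none
[11] P3: store L0 := 13 | P0:I, P1:I, P2:I, P3:M(13) | bus: BusRdX,Flush
[12] P0: load  L1 | P0:S(6), P1:S(6), P2:S(6), P3:S(6) | bus: none
[13] P0: load  L1 | P0:S(6), P1:S(6), P2:S(6), P3:S(6) | bus: none
[14] P0: store L1 := 42 | P0:M(42), P1:I, P2:I, P3:I | bus: BusUpgr
[15] P2: load  L1 | P0:S(42), P1:I, P2:S(42), P3:I | bus: BusRd,Flush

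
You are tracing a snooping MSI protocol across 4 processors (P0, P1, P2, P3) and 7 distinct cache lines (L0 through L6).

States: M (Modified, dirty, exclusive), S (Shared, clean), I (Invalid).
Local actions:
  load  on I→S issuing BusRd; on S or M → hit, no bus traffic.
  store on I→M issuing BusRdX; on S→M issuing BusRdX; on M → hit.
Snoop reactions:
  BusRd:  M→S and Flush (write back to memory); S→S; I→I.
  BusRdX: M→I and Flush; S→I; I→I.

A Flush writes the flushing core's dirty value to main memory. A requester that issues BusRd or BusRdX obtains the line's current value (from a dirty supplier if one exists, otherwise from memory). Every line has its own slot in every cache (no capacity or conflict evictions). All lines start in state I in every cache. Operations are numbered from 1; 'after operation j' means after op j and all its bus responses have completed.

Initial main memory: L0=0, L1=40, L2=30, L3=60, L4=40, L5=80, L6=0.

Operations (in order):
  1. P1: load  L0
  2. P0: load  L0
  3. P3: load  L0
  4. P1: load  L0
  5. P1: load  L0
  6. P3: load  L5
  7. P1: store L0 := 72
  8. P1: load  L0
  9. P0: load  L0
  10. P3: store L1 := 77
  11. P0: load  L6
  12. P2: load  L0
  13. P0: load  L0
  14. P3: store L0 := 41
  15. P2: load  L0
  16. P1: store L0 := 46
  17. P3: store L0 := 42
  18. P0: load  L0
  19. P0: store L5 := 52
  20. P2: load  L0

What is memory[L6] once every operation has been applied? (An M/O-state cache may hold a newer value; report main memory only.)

memory[L6] = 0

[1] P1: load  L0 | P0:I, P1:S(0), P2:I, P3:I | bus: BusRd
[2] P0: load  L0 | P0:S(0), P1:S(0), P2:I, P3:I | bus: BusRd
[3] P3: load  L0 | P0:S(0), P1:S(0), P2:I, P3:S(0) | bus: BusRd
[4] P1: load  L0 | P0:S(0), P1:S(0), P2:I, P3:S(0) | bus: none
[5] P1: load  L0 | P0:S(0), P1:S(0), P2:I, P3:S(0) | bus: none
[6] P3: load  L5 | P0:I, P1:I, P2:I, P3:S(80) | bus: BusRd
[7] P1: store L0 := 72 | P0:I, P1:M(72), P2:I, P3:I | bus: BusRdX
[8] P1: load  L0 | P0:I, P1:M(72), P2:I, P3:I | bus: none
[9] P0: load  L0 | P0:S(72), P1:S(72), P2:I, P3:I | bus: BusRd,Flush
[10] P3: store L1 := 77 | P0:I, P1:I, P2:I, P3:M(77) | bus: BusRdX
[11] P0: load  L6 | P0:S(0), P1:I, P2:I, P3:I | bus: BusRd
[12] P2: load  L0 | P0:S(72), P1:S(72), P2:S(72), P3:I | bus: BusRd
[13] P0: load  L0 | P0:S(72), P1:S(72), P2:S(72), P3:I | bus: none
[14] P3: store L0 := 41 | P0:I, P1:I, P2:I, P3:M(41) | bus: BusRdX
[15] P2: load  L0 | P0:I, P1:I, P2:S(41), P3:S(41) | bus: BusRd,Flush
[16] P1: store L0 := 46 | P0:I, P1:M(46), P2:I, P3:I | bus: BusRdX
[17] P3: store L0 := 42 | P0:I, P1:I, P2:I, P3:M(42) | bus: BusRdX,Flush
[18] P0: load  L0 | P0:S(42), P1:I, P2:I, P3:S(42) | bus: BusRd,Flush
[19] P0: store L5 := 52 | P0:M(52), P1:I, P2:I, P3:I | bus: BusRdX
[20] P2: load  L0 | P0:S(42), P1:I, P2:S(42), P3:S(42) | bus: BusRd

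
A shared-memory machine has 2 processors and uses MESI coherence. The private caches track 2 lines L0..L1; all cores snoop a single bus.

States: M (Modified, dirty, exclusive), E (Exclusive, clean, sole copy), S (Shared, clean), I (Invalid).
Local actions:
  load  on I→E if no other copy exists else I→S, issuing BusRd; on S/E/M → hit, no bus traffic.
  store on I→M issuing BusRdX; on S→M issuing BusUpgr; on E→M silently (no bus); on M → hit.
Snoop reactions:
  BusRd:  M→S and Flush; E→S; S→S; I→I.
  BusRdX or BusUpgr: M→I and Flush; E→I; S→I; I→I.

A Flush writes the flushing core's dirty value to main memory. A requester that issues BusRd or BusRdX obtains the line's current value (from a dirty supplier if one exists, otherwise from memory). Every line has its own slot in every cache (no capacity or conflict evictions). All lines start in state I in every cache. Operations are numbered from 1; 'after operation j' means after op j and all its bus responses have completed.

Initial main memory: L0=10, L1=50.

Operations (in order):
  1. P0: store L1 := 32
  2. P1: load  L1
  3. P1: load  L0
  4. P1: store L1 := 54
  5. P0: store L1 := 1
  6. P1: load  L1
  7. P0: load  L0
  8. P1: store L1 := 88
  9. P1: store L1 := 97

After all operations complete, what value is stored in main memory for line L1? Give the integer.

memory[L1] = 1

1. P0: store L1 := 32  bus=[BusRdX]  L1: P0=M P1=I  mem[L1]=50
2. P1: load  L1  bus=[BusRd,Flush]  L1: P0=S P1=S  mem[L1]=32
3. P1: load  L0  bus=[BusRd]  L0: P0=I P1=E  mem[L0]=10
4. P1: store L1 := 54  bus=[BusUpgr]  L1: P0=I P1=M  mem[L1]=32
5. P0: store L1 := 1  bus=[BusRdX,Flush]  L1: P0=M P1=I  mem[L1]=54
6. P1: load  L1  bus=[BusRd,Flush]  L1: P0=S P1=S  mem[L1]=1
7. P0: load  L0  bus=[BusRd]  L0: P0=S P1=S  mem[L0]=10
8. P1: store L1 := 88  bus=[BusUpgr]  L1: P0=I P1=M  mem[L1]=1
9. P1: store L1 := 97  bus=[-]  L1: P0=I P1=M  mem[L1]=1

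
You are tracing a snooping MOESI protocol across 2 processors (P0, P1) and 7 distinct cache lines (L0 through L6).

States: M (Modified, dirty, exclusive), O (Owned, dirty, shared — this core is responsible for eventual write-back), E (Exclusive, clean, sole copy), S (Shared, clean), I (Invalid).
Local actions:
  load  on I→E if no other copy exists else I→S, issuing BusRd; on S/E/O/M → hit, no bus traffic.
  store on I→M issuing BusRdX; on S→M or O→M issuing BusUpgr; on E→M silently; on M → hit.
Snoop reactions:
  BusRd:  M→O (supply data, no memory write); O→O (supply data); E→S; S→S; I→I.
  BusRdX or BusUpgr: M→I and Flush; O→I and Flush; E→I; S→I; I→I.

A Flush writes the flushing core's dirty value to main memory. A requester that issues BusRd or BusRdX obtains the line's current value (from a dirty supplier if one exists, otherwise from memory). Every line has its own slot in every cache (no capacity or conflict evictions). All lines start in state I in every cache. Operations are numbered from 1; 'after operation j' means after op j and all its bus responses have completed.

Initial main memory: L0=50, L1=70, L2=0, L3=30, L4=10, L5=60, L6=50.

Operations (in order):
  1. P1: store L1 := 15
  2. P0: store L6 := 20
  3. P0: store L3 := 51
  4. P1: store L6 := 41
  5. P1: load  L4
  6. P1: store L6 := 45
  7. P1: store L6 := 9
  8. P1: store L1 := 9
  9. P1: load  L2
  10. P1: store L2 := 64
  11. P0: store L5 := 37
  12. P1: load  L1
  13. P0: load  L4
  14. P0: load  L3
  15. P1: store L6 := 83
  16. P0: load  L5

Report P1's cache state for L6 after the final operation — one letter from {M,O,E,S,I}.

state = M

[1] P1: store L1 := 15 | P0:I, P1:M(15) | bus: BusRdX
[2] P0: store L6 := 20 | P0:M(20), P1:I | bus: BusRdX
[3] P0: store L3 := 51 | P0:M(51), P1:I | bus: BusRdX
[4] P1: store L6 := 41 | P0:I, P1:M(41) | bus: BusRdX,Flush
[5] P1: load  L4 | P0:I, P1:E(10) | bus: BusRd
[6] P1: store L6 := 45 | P0:I, P1:M(45) | bus: none
[7] P1: store L6 := 9 | P0:I, P1:M(9) | bus: none
[8] P1: store L1 := 9 | P0:I, P1:M(9) | bus: none
[9] P1: load  L2 | P0:I, P1:E(0) | bus: BusRd
[10] P1: store L2 := 64 | P0:I, P1:M(64) | bus: none
[11] P0: store L5 := 37 | P0:M(37), P1:I | bus: BusRdX
[12] P1: load  L1 | P0:I, P1:M(9) | bus: none
[13] P0: load  L4 | P0:S(10), P1:S(10) | bus: BusRd
[14] P0: load  L3 | P0:M(51), P1:I | bus: none
[15] P1: store L6 := 83 | P0:I, P1:M(83) | bus: none
[16] P0: load  L5 | P0:M(37), P1:I | bus: none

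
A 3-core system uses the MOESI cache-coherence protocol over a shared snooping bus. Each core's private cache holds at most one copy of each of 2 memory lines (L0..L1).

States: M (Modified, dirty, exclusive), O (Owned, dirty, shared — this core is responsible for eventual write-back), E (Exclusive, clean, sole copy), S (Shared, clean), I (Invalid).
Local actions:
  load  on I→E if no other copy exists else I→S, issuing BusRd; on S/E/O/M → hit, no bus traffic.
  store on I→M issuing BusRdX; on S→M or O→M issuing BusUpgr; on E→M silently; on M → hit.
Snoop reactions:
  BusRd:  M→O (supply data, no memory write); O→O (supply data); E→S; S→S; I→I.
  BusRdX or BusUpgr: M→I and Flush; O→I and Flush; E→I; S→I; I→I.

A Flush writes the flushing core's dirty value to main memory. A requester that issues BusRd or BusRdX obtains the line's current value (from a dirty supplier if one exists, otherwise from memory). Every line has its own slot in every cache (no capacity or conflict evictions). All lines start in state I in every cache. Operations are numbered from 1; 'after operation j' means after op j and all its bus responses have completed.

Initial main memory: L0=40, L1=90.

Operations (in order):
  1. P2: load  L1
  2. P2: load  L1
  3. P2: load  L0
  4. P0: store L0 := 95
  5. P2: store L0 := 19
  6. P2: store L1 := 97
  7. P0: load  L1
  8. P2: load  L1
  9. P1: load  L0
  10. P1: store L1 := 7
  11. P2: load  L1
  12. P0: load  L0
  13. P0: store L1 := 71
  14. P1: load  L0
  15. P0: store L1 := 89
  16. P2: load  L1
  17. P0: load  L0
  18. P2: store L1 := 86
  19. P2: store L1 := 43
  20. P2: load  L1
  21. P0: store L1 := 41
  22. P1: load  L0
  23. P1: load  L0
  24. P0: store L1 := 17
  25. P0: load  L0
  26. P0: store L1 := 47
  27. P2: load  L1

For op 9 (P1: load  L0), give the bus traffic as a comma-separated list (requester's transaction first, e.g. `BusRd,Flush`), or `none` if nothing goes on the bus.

step 1: P2: load  L1  ⟶  IIE  (L1)  txn=BusRd  M[L1]=90
step 2: P2: load  L1  ⟶  IIE  (L1)  txn=∅  M[L1]=90
step 3: P2: load  L0  ⟶  IIE  (L0)  txn=BusRd  M[L0]=40
step 4: P0: store L0 := 95  ⟶  MII  (L0)  txn=BusRdX  M[L0]=40
step 5: P2: store L0 := 19  ⟶  IIM  (L0)  txn=BusRdX+Flush  M[L0]=95
step 6: P2: store L1 := 97  ⟶  IIM  (L1)  txn=∅  M[L1]=90
step 7: P0: load  L1  ⟶  SIO  (L1)  txn=BusRd  M[L1]=90
step 8: P2: load  L1  ⟶  SIO  (L1)  txn=∅  M[L1]=90
step 9: P1: load  L0  ⟶  ISO  (L0)  txn=BusRd  M[L0]=95
step 10: P1: store L1 := 7  ⟶  IMI  (L1)  txn=BusRdX+Flush  M[L1]=97
step 11: P2: load  L1  ⟶  IOS  (L1)  txn=BusRd  M[L1]=97
step 12: P0: load  L0  ⟶  SSO  (L0)  txn=BusRd  M[L0]=95
step 13: P0: store L1 := 71  ⟶  MII  (L1)  txn=BusRdX+Flush  M[L1]=7
step 14: P1: load  L0  ⟶  SSO  (L0)  txn=∅  M[L0]=95
step 15: P0: store L1 := 89  ⟶  MII  (L1)  txn=∅  M[L1]=7
step 16: P2: load  L1  ⟶  OIS  (L1)  txn=BusRd  M[L1]=7
step 17: P0: load  L0  ⟶  SSO  (L0)  txn=∅  M[L0]=95
step 18: P2: store L1 := 86  ⟶  IIM  (L1)  txn=BusUpgr+Flush  M[L1]=89
step 19: P2: store L1 := 43  ⟶  IIM  (L1)  txn=∅  M[L1]=89
step 20: P2: load  L1  ⟶  IIM  (L1)  txn=∅  M[L1]=89
step 21: P0: store L1 := 41  ⟶  MII  (L1)  txn=BusRdX+Flush  M[L1]=43
step 22: P1: load  L0  ⟶  SSO  (L0)  txn=∅  M[L0]=95
step 23: P1: load  L0  ⟶  SSO  (L0)  txn=∅  M[L0]=95
step 24: P0: store L1 := 17  ⟶  MII  (L1)  txn=∅  M[L1]=43
step 25: P0: load  L0  ⟶  SSO  (L0)  txn=∅  M[L0]=95
step 26: P0: store L1 := 47  ⟶  MII  (L1)  txn=∅  M[L1]=43
step 27: P2: load  L1  ⟶  OIS  (L1)  txn=BusRd  M[L1]=43

bus = BusRd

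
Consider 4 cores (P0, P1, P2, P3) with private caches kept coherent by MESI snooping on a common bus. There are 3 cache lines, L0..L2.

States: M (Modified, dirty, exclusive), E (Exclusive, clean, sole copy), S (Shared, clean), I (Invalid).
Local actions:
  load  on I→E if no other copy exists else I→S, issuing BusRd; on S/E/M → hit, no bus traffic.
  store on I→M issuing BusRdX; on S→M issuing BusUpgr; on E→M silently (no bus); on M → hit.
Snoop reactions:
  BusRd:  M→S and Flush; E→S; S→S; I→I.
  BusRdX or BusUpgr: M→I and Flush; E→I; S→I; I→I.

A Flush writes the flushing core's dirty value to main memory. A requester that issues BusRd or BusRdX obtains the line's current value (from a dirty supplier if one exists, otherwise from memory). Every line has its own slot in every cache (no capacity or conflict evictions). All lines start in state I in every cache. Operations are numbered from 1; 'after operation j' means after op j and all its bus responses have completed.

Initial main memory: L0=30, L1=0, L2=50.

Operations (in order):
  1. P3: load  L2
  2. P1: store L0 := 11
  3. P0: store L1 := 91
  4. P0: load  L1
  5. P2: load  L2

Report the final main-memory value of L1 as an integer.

1. P3: load  L2  bus=[BusRd]  L2: P0=I P1=I P2=I P3=E  mem[L2]=50
2. P1: store L0 := 11  bus=[BusRdX]  L0: P0=I P1=M P2=I P3=I  mem[L0]=30
3. P0: store L1 := 91  bus=[BusRdX]  L1: P0=M P1=I P2=I P3=I  mem[L1]=0
4. P0: load  L1  bus=[-]  L1: P0=M P1=I P2=I P3=I  mem[L1]=0
5. P2: load  L2  bus=[BusRd]  L2: P0=I P1=I P2=S P3=S  mem[L2]=50

memory[L1] = 0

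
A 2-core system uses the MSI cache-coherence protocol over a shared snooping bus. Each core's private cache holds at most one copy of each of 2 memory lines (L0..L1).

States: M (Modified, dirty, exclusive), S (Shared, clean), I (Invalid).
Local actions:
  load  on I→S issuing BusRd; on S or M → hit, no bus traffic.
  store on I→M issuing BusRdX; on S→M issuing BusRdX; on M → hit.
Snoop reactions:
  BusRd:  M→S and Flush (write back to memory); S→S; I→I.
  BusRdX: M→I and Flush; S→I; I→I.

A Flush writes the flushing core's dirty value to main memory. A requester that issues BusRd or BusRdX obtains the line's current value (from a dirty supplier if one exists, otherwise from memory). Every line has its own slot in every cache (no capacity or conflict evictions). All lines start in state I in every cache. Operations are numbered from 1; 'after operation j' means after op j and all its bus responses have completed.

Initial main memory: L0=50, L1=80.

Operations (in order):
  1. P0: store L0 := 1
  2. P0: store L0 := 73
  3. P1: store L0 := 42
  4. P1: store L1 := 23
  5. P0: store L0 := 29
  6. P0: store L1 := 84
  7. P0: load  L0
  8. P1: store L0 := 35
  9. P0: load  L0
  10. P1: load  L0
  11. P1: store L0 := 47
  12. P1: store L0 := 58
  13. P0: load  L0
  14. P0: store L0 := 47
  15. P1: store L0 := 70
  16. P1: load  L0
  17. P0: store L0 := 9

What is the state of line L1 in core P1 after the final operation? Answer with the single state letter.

state = I

step 1: P0: store L0 := 1  ⟶  MI  (L0)  txn=BusRdX  M[L0]=50
step 2: P0: store L0 := 73  ⟶  MI  (L0)  txn=∅  M[L0]=50
step 3: P1: store L0 := 42  ⟶  IM  (L0)  txn=BusRdX+Flush  M[L0]=73
step 4: P1: store L1 := 23  ⟶  IM  (L1)  txn=BusRdX  M[L1]=80
step 5: P0: store L0 := 29  ⟶  MI  (L0)  txn=BusRdX+Flush  M[L0]=42
step 6: P0: store L1 := 84  ⟶  MI  (L1)  txn=BusRdX+Flush  M[L1]=23
step 7: P0: load  L0  ⟶  MI  (L0)  txn=∅  M[L0]=42
step 8: P1: store L0 := 35  ⟶  IM  (L0)  txn=BusRdX+Flush  M[L0]=29
step 9: P0: load  L0  ⟶  SS  (L0)  txn=BusRd+Flush  M[L0]=35
step 10: P1: load  L0  ⟶  SS  (L0)  txn=∅  M[L0]=35
step 11: P1: store L0 := 47  ⟶  IM  (L0)  txn=BusRdX  M[L0]=35
step 12: P1: store L0 := 58  ⟶  IM  (L0)  txn=∅  M[L0]=35
step 13: P0: load  L0  ⟶  SS  (L0)  txn=BusRd+Flush  M[L0]=58
step 14: P0: store L0 := 47  ⟶  MI  (L0)  txn=BusRdX  M[L0]=58
step 15: P1: store L0 := 70  ⟶  IM  (L0)  txn=BusRdX+Flush  M[L0]=47
step 16: P1: load  L0  ⟶  IM  (L0)  txn=∅  M[L0]=47
step 17: P0: store L0 := 9  ⟶  MI  (L0)  txn=BusRdX+Flush  M[L0]=70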